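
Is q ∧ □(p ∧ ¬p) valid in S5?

Tableau for the negation ¬(q ∧ □(p ∧ ¬p)):
1. ¬(q ∧ □(p ∧ ¬p)), w0
2. ¬□(p ∧ ¬p), w0
3. ¬(p ∧ ¬p), w1
4. p, w1
Accessibility: w0Rw0, w0Rw1, w1Rw0, w1Rw1
The negation has an open branch (countermodel exists).

No, not valid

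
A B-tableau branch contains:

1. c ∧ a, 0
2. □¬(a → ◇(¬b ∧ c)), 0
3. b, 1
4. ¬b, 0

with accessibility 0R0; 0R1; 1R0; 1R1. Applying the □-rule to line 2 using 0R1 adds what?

¬(a → ◇(¬b ∧ c)), 1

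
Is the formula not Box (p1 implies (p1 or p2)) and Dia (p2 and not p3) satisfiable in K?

No, unsatisfiable

1. not Box (p1 implies (p1 or p2)) and Dia (p2 and not p3), 0
2. not Box (p1 implies (p1 or p2)), 0
3. Dia (p2 and not p3), 0
4. not (p1 implies (p1 or p2)), 1
5. p1, 1
6. not (p1 or p2), 1
7. not p1, 1
8. not p2, 1
Accessibility: 0R1
Branch closes: p1 and not p1 both at 1.
Every branch closes; the branch above is one of them.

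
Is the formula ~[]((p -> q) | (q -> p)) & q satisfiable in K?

1. ~[]((p -> q) | (q -> p)) & q, 0
2. ~[]((p -> q) | (q -> p)), 0
3. q, 0
4. ~((p -> q) | (q -> p)), 1
5. ~(p -> q), 1
6. ~(q -> p), 1
7. p, 1
8. ~q, 1
9. q, 1
10. ~p, 1
Accessibility: 0R1
Branch closes: q and ~q both at 1.
All branches of the tableau close; one closing branch shown above.

Unsatisfiable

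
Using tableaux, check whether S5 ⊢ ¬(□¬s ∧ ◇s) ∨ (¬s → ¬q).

Valid in S5

Tableau for the negation ¬(¬(□¬s ∧ ◇s) ∨ (¬s → ¬q)):
1. ¬(¬(□¬s ∧ ◇s) ∨ (¬s → ¬q)), w0
2. □¬s ∧ ◇s, w0
3. ¬(¬s → ¬q), w0
4. □¬s, w0
5. ◇s, w0
6. ¬s, w0
7. q, w0
8. s, w1
9. ¬s, w1
Accessibility: w0Rw0, w0Rw1, w1Rw0, w1Rw1
Branch closes: s and ¬s both at w1.
Every branch of the negation's tableau closes; the branch above is one of them.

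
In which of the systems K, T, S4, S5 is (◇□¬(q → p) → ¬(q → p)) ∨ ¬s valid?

S5-tableau for the negation ¬((◇□¬(q → p) → ¬(q → p)) ∨ ¬s):
1. ¬((◇□¬(q → p) → ¬(q → p)) ∨ ¬s), 0
2. ¬(◇□¬(q → p) → ¬(q → p)), 0
3. s, 0
4. ◇□¬(q → p), 0
5. q → p, 0
6. p, 0
7. □¬(q → p), 1
8. ¬(q → p), 0
9. q, 0
10. ¬p, 0
Accessibility: 0R0, 0R1, 1R0, 1R1
Branch closes: p and ¬p both at 0.
Every branch closes (one shown): valid in S5.
S4-tableau for the negation ¬((◇□¬(q → p) → ¬(q → p)) ∨ ¬s):
1. ¬((◇□¬(q → p) → ¬(q → p)) ∨ ¬s), 0
2. ¬(◇□¬(q → p) → ¬(q → p)), 0
3. s, 0
4. ◇□¬(q → p), 0
5. q → p, 0
6. p, 0
7. □¬(q → p), 1
8. ¬(q → p), 1
9. q, 1
10. ¬p, 1
Accessibility: 0R0, 0R1, 1R1
Complete open branch: countermodel on an S4-frame, so not valid in S4, nor in K, T (the same frame is also a K-frame and a T-frame).

S5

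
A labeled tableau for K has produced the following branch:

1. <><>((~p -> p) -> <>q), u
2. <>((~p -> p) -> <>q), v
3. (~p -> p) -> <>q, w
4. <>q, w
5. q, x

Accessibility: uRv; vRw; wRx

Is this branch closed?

No, open

No atom appears with both signs at the same world.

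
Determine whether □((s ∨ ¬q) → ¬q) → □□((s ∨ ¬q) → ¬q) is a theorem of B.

Tableau for the negation ¬(□((s ∨ ¬q) → ¬q) → □□((s ∨ ¬q) → ¬q)):
1. ¬(□((s ∨ ¬q) → ¬q) → □□((s ∨ ¬q) → ¬q)), w0
2. □((s ∨ ¬q) → ¬q), w0   [¬→-rule on 1]
3. ¬□□((s ∨ ¬q) → ¬q), w0   [¬→-rule on 1]
4. (s ∨ ¬q) → ¬q, w0   [□-rule on 2 via w0Rw0]
5. ¬q, w0   [→-rule on 4 (branches; this branch)]
6. ¬□((s ∨ ¬q) → ¬q), w1   [¬□-rule on 3: fresh world w1, w0Rw1]
7. (s ∨ ¬q) → ¬q, w1   [□-rule on 2 via w0Rw1]
8. ¬q, w1   [→-rule on 7 (branches; this branch)]
9. ¬((s ∨ ¬q) → ¬q), w2   [¬□-rule on 6: fresh world w2, w1Rw2]
10. s ∨ ¬q, w2   [¬→-rule on 9]
11. q, w2   [¬→-rule on 9]
12. s, w2   [∨-rule on 10 (branches; this branch)]
Accessibility: w0Rw0, w0Rw1, w1Rw0, w1Rw1, w1Rw2, w2Rw1, w2Rw2
The negation has an open branch (countermodel exists).

Invalid (countermodel exists)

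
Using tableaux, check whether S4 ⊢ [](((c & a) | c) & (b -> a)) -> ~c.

Tableau for the negation ~([](((c & a) | c) & (b -> a)) -> ~c):
1. ~([](((c & a) | c) & (b -> a)) -> ~c), u
2. [](((c & a) | c) & (b -> a)), u   [~->-rule on 1]
3. c, u   [~->-rule on 1]
4. ((c & a) | c) & (b -> a), u   [[]-rule on 2 via uRu]
5. (c & a) | c, u   [&-rule on 4]
6. b -> a, u   [&-rule on 4]
7. a, u   [->-rule on 6 (branches; this branch)]
Accessibility: uRu
The negation has an open branch (countermodel exists).

Invalid (countermodel exists)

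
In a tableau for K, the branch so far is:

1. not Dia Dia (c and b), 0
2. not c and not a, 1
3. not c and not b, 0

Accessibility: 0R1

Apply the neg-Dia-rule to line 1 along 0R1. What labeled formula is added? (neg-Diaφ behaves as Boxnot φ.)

neg-Diaφ behaves as Boxnot φ: propagate the negated body to each accessible world.

not Dia (c and b), 1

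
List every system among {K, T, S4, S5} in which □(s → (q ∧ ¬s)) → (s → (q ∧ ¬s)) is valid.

T, S4, S5

K-tableau for the negation ¬(□(s → (q ∧ ¬s)) → (s → (q ∧ ¬s))):
1. ¬(□(s → (q ∧ ¬s)) → (s → (q ∧ ¬s))), 0
2. □(s → (q ∧ ¬s)), 0
3. ¬(s → (q ∧ ¬s)), 0
4. s, 0
5. ¬(q ∧ ¬s), 0
Complete open branch: countermodel on a K-frame, so not valid in K.
T-tableau for the negation ¬(□(s → (q ∧ ¬s)) → (s → (q ∧ ¬s))):
1. ¬(□(s → (q ∧ ¬s)) → (s → (q ∧ ¬s))), 0
2. □(s → (q ∧ ¬s)), 0
3. ¬(s → (q ∧ ¬s)), 0
4. s, 0
5. ¬(q ∧ ¬s), 0
6. s → (q ∧ ¬s), 0
7. q ∧ ¬s, 0
8. q, 0
9. ¬s, 0
Accessibility: 0R0
Branch closes: s and ¬s both at 0.
Every branch closes (one shown): valid in T, hence also in S4, S5 (every theorem of T is a theorem of S4 and S5).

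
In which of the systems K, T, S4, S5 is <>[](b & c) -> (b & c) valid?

S5-tableau for the negation ~(<>[](b & c) -> (b & c)):
1. ~(<>[](b & c) -> (b & c)), u
2. <>[](b & c), u
3. ~(b & c), u
4. ~c, u
5. [](b & c), v
6. b & c, u
7. b, u
8. c, u
Accessibility: uRu, uRv, vRu, vRv
Branch closes: c and ~c both at u.
Every branch closes (one shown): valid in S5.
S4-tableau for the negation ~(<>[](b & c) -> (b & c)):
1. ~(<>[](b & c) -> (b & c)), u
2. <>[](b & c), u
3. ~(b & c), u
4. ~c, u
5. [](b & c), v
6. b & c, v
7. b, v
8. c, v
Accessibility: uRu, uRv, vRv
Complete open branch: countermodel on an S4-frame, so not valid in S4, nor in K, T (the same frame is also a K-frame and a T-frame).

S5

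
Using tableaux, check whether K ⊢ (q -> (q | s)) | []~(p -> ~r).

Valid

Tableau for the negation ~((q -> (q | s)) | []~(p -> ~r)):
1. ~((q -> (q | s)) | []~(p -> ~r)), u
2. ~(q -> (q | s)), u   [~|-rule on 1]
3. ~[]~(p -> ~r), u   [~|-rule on 1]
4. q, u   [~->-rule on 2]
5. ~(q | s), u   [~->-rule on 2]
6. ~q, u   [~|-rule on 5]
7. ~s, u   [~|-rule on 5]
Branch closes: q and ~q both at u.
All branches of the negation close; one closing branch shown above.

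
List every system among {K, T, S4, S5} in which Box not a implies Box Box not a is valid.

S4-tableau for the negation not (Box not a implies Box Box not a):
1. not (Box not a implies Box Box not a), 0
2. Box not a, 0   [neg-implies-rule on 1]
3. not Box Box not a, 0   [neg-implies-rule on 1]
4. not a, 0   [Box-rule on 2 via 0R0]
5. not Box not a, 1   [neg-Box-rule on 3: fresh world 1, 0R1]
6. not a, 1   [Box-rule on 2 via 0R1]
7. a, 2   [neg-Box-rule on 5: fresh world 2, 1R2]
8. not a, 2   [Box-rule on 2 via 0R2]
Accessibility: 0R0, 0R1, 0R2, 1R1, 1R2, 2R2
Branch closes: a and not a both at 2.
Every branch closes (one shown): valid in S4, hence also in S5 (every theorem of S4 is a theorem of S5).
T-tableau for the negation not (Box not a implies Box Box not a):
1. not (Box not a implies Box Box not a), 0
2. Box not a, 0   [neg-implies-rule on 1]
3. not Box Box not a, 0   [neg-implies-rule on 1]
4. not a, 0   [Box-rule on 2 via 0R0]
5. not Box not a, 1   [neg-Box-rule on 3: fresh world 1, 0R1]
6. not a, 1   [Box-rule on 2 via 0R1]
7. a, 2   [neg-Box-rule on 5: fresh world 2, 1R2]
Accessibility: 0R0, 0R1, 1R1, 1R2, 2R2
Complete open branch: countermodel on a T-frame, so not valid in T, nor in K (the same frame is also a K-frame).

S4, S5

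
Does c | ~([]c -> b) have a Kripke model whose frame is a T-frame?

Yes, satisfiable

1. c | ~([]c -> b), w0
2. ~([]c -> b), w0
3. []c, w0
4. ~b, w0
5. c, w0
Accessibility: w0Rw0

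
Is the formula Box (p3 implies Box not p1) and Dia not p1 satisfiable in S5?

Satisfiable

1. Box (p3 implies Box not p1) and Dia not p1, u
2. Box (p3 implies Box not p1), u
3. Dia not p1, u
4. p3 implies Box not p1, u
5. Box not p1, u
6. not p1, u
7. not p1, v
8. p3 implies Box not p1, v
9. Box not p1, v
Accessibility: uRu, uRv, vRu, vRv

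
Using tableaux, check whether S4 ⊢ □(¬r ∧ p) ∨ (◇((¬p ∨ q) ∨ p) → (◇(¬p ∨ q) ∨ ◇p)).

Valid in S4

Tableau for the negation ¬(□(¬r ∧ p) ∨ (◇((¬p ∨ q) ∨ p) → (◇(¬p ∨ q) ∨ ◇p))):
1. ¬(□(¬r ∧ p) ∨ (◇((¬p ∨ q) ∨ p) → (◇(¬p ∨ q) ∨ ◇p))), w0
2. ¬□(¬r ∧ p), w0
3. ¬(◇((¬p ∨ q) ∨ p) → (◇(¬p ∨ q) ∨ ◇p)), w0
4. ◇((¬p ∨ q) ∨ p), w0
5. ¬(◇(¬p ∨ q) ∨ ◇p), w0
6. ¬◇(¬p ∨ q), w0
7. ¬◇p, w0
8. ¬(¬p ∨ q), w0
9. p, w0
10. ¬q, w0
11. ¬p, w0
Accessibility: w0Rw0
Branch closes: p and ¬p both at w0.
All branches of the negation close; one closing branch shown above.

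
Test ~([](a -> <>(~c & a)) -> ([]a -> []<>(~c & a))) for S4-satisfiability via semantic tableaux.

Unsatisfiable (every branch closes)

1. ~([](a -> <>(~c & a)) -> ([]a -> []<>(~c & a))), u
2. [](a -> <>(~c & a)), u   [~->-rule on 1]
3. ~([]a -> []<>(~c & a)), u   [~->-rule on 1]
4. []a, u   [~->-rule on 3]
5. ~[]<>(~c & a), u   [~->-rule on 3]
6. a -> <>(~c & a), u   [[]-rule on 2 via uRu]
7. a, u   [[]-rule on 4 via uRu]
8. <>(~c & a), u   [->-rule on 6 (branches; this branch)]
9. ~<>(~c & a), v   [~[]-rule on 5: fresh world v, uRv]
10. a -> <>(~c & a), v   [[]-rule on 2 via uRv]
11. a, v   [[]-rule on 4 via uRv]
12. ~(~c & a), v   [~<>-rule on 9 via vRv]
13. <>(~c & a), v   [->-rule on 10 (branches; this branch)]
14. c, v   [~&-rule on 12 (branches; this branch)]
15. ~c & a, w   [<>-rule on 8: fresh world w, uRw]
16. ~c, w   [&-rule on 15]
17. a, w   [&-rule on 15]
18. a -> <>(~c & a), w   [[]-rule on 2 via uRw]
19. <>(~c & a), w   [->-rule on 18 (branches; this branch)]
20. ~c & a, x   [<>-rule on 13: fresh world x, vRx]
21. ~c, x   [&-rule on 20]
22. a, x   [&-rule on 20]
23. a -> <>(~c & a), x   [[]-rule on 2 via uRx]
24. ~(~c & a), x   [~<>-rule on 9 via vRx]
25. <>(~c & a), x   [->-rule on 23 (branches; this branch)]
26. ~a, x   [~&-rule on 24 (branches; this branch)]
Accessibility: uRu, uRv, uRw, uRx, vRv, vRx, wRw, xRx
Branch closes: a and ~a both at x.
Every branch closes; the branch above is one of them.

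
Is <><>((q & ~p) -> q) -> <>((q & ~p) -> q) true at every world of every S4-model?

Tableau for the negation ~(<><>((q & ~p) -> q) -> <>((q & ~p) -> q)):
1. ~(<><>((q & ~p) -> q) -> <>((q & ~p) -> q)), u
2. <><>((q & ~p) -> q), u
3. ~<>((q & ~p) -> q), u
4. ~((q & ~p) -> q), u
5. q & ~p, u
6. ~q, u
7. q, u
8. ~p, u
Accessibility: uRu
Branch closes: q and ~q both at u.
Every branch of the negation's tableau closes; the branch above is one of them.

Yes, valid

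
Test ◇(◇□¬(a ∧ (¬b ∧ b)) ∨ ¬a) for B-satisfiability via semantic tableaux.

1. ◇(◇□¬(a ∧ (¬b ∧ b)) ∨ ¬a), w0
2. ◇□¬(a ∧ (¬b ∧ b)) ∨ ¬a, w1
3. ¬a, w1
Accessibility: w0Rw0, w0Rw1, w1Rw0, w1Rw1

Yes, satisfiable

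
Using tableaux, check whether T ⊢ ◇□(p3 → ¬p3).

Invalid (countermodel exists)

Tableau for the negation ¬◇□(p3 → ¬p3):
1. ¬◇□(p3 → ¬p3), 0
2. ¬□(p3 → ¬p3), 0   [¬◇-rule on 1 via 0R0]
3. ¬(p3 → ¬p3), 1   [¬□-rule on 2: fresh world 1, 0R1]
4. p3, 1   [¬→-rule on 3]
5. ¬□(p3 → ¬p3), 1   [¬◇-rule on 1 via 0R1]
6. ¬(p3 → ¬p3), 2   [¬□-rule on 5: fresh world 2, 1R2]
7. p3, 2   [¬→-rule on 6]
Accessibility: 0R0, 0R1, 1R1, 1R2, 2R2
The negation has an open branch (countermodel exists).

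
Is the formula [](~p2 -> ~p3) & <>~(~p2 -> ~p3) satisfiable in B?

1. [](~p2 -> ~p3) & <>~(~p2 -> ~p3), 0
2. [](~p2 -> ~p3), 0   [&-rule on 1]
3. <>~(~p2 -> ~p3), 0   [&-rule on 1]
4. ~p2 -> ~p3, 0   [[]-rule on 2 via 0R0]
5. ~p3, 0   [->-rule on 4 (branches; this branch)]
6. ~(~p2 -> ~p3), 1   [<>-rule on 3: fresh world 1, 0R1]
7. ~p2, 1   [~->-rule on 6]
8. p3, 1   [~->-rule on 6]
9. ~p2 -> ~p3, 1   [[]-rule on 2 via 0R1]
10. ~p3, 1   [->-rule on 9 (branches; this branch)]
Accessibility: 0R0, 0R1, 1R0, 1R1
Branch closes: p3 and ~p3 both at 1.
Every branch closes; the branch above is one of them.

Unsatisfiable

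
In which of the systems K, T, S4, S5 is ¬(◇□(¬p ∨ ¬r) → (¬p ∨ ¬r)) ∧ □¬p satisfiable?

K

K-tableau for the formula:
1. ¬(◇□(¬p ∨ ¬r) → (¬p ∨ ¬r)) ∧ □¬p, w0
2. ¬(◇□(¬p ∨ ¬r) → (¬p ∨ ¬r)), w0   [∧-rule on 1]
3. □¬p, w0   [∧-rule on 1]
4. ◇□(¬p ∨ ¬r), w0   [¬→-rule on 2]
5. ¬(¬p ∨ ¬r), w0   [¬→-rule on 2]
6. p, w0   [¬∨-rule on 5]
7. r, w0   [¬∨-rule on 5]
8. □(¬p ∨ ¬r), w1   [◇-rule on 4: fresh world w1, w0Rw1]
9. ¬p, w1   [□-rule on 3 via w0Rw1]
Accessibility: w0Rw1
Complete open branch: satisfiable in K.
T-tableau for the formula:
1. ¬(◇□(¬p ∨ ¬r) → (¬p ∨ ¬r)) ∧ □¬p, w0
2. ¬(◇□(¬p ∨ ¬r) → (¬p ∨ ¬r)), w0   [∧-rule on 1]
3. □¬p, w0   [∧-rule on 1]
4. ◇□(¬p ∨ ¬r), w0   [¬→-rule on 2]
5. ¬(¬p ∨ ¬r), w0   [¬→-rule on 2]
6. p, w0   [¬∨-rule on 5]
7. r, w0   [¬∨-rule on 5]
8. ¬p, w0   [□-rule on 3 via w0Rw0]
Accessibility: w0Rw0
Branch closes: p and ¬p both at w0.
Every branch closes (one shown): unsatisfiable in T, hence also in S4, S5 (every S4/S5-frame is a T-frame).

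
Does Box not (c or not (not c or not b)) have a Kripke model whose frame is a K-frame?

Satisfiable (open branch found)

1. Box not (c or not (not c or not b)), w0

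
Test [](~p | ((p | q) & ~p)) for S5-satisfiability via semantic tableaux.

Yes, satisfiable

1. [](~p | ((p | q) & ~p)), w0
2. ~p | ((p | q) & ~p), w0   [[]-rule on 1 via w0Rw0]
3. (p | q) & ~p, w0   [|-rule on 2 (branches; this branch)]
4. p | q, w0   [&-rule on 3]
5. ~p, w0   [&-rule on 3]
6. q, w0   [|-rule on 4 (branches; this branch)]
Accessibility: w0Rw0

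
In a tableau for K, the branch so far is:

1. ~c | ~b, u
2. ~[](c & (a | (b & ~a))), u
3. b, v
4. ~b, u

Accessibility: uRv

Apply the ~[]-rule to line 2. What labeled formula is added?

a fresh world w with uRw, and ~(c & (a | (b & ~a))) at w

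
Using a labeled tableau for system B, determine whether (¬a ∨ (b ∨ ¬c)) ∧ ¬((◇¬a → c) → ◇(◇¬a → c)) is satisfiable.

1. (¬a ∨ (b ∨ ¬c)) ∧ ¬((◇¬a → c) → ◇(◇¬a → c)), 0
2. ¬a ∨ (b ∨ ¬c), 0
3. ¬((◇¬a → c) → ◇(◇¬a → c)), 0
4. ◇¬a → c, 0
5. ¬◇(◇¬a → c), 0
6. ¬(◇¬a → c), 0
7. ◇¬a, 0
8. ¬c, 0
9. b ∨ ¬c, 0
10. ¬◇¬a, 0
11. a, 0
12. ¬a, 1
13. ¬(◇¬a → c), 1
14. ◇¬a, 1
15. ¬c, 1
16. a, 1
Accessibility: 0R0, 0R1, 1R0, 1R1
Branch closes: a and ¬a both at 1.
Every branch closes; the branch above is one of them.

No, unsatisfiable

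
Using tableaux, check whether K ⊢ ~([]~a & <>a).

Valid

Tableau for the negation []~a & <>a:
1. []~a & <>a, 0
2. []~a, 0   [&-rule on 1]
3. <>a, 0   [&-rule on 1]
4. a, 1   [<>-rule on 3: fresh world 1, 0R1]
5. ~a, 1   [[]-rule on 2 via 0R1]
Accessibility: 0R1
Branch closes: a and ~a both at 1.
Every branch of the negation's tableau closes; the branch above is one of them.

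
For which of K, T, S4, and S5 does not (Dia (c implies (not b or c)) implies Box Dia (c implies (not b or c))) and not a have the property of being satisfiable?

K

K-tableau for the formula:
1. not (Dia (c implies (not b or c)) implies Box Dia (c implies (not b or c))) and not a, 0
2. not (Dia (c implies (not b or c)) implies Box Dia (c implies (not b or c))), 0   [and-rule on 1]
3. not a, 0   [and-rule on 1]
4. Dia (c implies (not b or c)), 0   [neg-implies-rule on 2]
5. not Box Dia (c implies (not b or c)), 0   [neg-implies-rule on 2]
6. c implies (not b or c), 1   [Dia-rule on 4: fresh world 1, 0R1]
7. not b or c, 1   [implies-rule on 6 (branches; this branch)]
8. c, 1   [or-rule on 7 (branches; this branch)]
9. not Dia (c implies (not b or c)), 2   [neg-Box-rule on 5: fresh world 2, 0R2]
Accessibility: 0R1, 0R2
Complete open branch: satisfiable in K.
T-tableau for the formula:
1. not (Dia (c implies (not b or c)) implies Box Dia (c implies (not b or c))) and not a, 0
2. not (Dia (c implies (not b or c)) implies Box Dia (c implies (not b or c))), 0   [and-rule on 1]
3. not a, 0   [and-rule on 1]
4. Dia (c implies (not b or c)), 0   [neg-implies-rule on 2]
5. not Box Dia (c implies (not b or c)), 0   [neg-implies-rule on 2]
6. c implies (not b or c), 1   [Dia-rule on 4: fresh world 1, 0R1]
7. not b or c, 1   [implies-rule on 6 (branches; this branch)]
8. c, 1   [or-rule on 7 (branches; this branch)]
9. not Dia (c implies (not b or c)), 2   [neg-Box-rule on 5: fresh world 2, 0R2]
10. not (c implies (not b or c)), 2   [neg-Dia-rule on 9 via 2R2]
11. c, 2   [neg-implies-rule on 10]
12. not (not b or c), 2   [neg-implies-rule on 10]
13. b, 2   [neg-or-rule on 12]
14. not c, 2   [neg-or-rule on 12]
Accessibility: 0R0, 0R1, 0R2, 1R1, 2R2
Branch closes: c and not c both at 2.
Every branch closes (one shown): unsatisfiable in T, hence also in S4, S5 (every S4/S5-frame is a T-frame).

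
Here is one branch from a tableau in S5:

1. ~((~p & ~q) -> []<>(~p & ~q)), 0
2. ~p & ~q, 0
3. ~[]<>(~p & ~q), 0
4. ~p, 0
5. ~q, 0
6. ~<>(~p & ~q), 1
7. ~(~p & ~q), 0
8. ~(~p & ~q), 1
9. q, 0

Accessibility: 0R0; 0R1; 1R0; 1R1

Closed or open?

Yes, closed

Both q and ~q appear at 0.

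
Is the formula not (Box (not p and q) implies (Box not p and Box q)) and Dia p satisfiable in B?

1. not (Box (not p and q) implies (Box not p and Box q)) and Dia p, 0
2. not (Box (not p and q) implies (Box not p and Box q)), 0
3. Dia p, 0
4. Box (not p and q), 0
5. not (Box not p and Box q), 0
6. not p and q, 0
7. not p, 0
8. q, 0
9. not Box q, 0
10. p, 1
11. not p and q, 1
12. not p, 1
13. q, 1
Accessibility: 0R0, 0R1, 1R0, 1R1
Branch closes: p and not p both at 1.
Every branch closes; the branch above is one of them.

Unsatisfiable (every branch closes)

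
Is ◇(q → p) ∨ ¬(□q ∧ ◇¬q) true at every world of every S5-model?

Yes, valid

Tableau for the negation ¬(◇(q → p) ∨ ¬(□q ∧ ◇¬q)):
1. ¬(◇(q → p) ∨ ¬(□q ∧ ◇¬q)), w0
2. ¬◇(q → p), w0
3. □q ∧ ◇¬q, w0
4. □q, w0
5. ◇¬q, w0
6. ¬(q → p), w0
7. q, w0
8. ¬p, w0
9. ¬q, w1
10. ¬(q → p), w1
11. q, w1
12. ¬p, w1
Accessibility: w0Rw0, w0Rw1, w1Rw0, w1Rw1
Branch closes: q and ¬q both at w1.
All branches of the negation close; one closing branch shown above.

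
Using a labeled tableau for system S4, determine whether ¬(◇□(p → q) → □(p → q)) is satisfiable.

1. ¬(◇□(p → q) → □(p → q)), w0
2. ◇□(p → q), w0
3. ¬□(p → q), w0
4. □(p → q), w1
5. p → q, w1
6. q, w1
7. ¬(p → q), w2
8. p, w2
9. ¬q, w2
Accessibility: w0Rw0, w0Rw1, w0Rw2, w1Rw1, w2Rw2

Satisfiable (open branch found)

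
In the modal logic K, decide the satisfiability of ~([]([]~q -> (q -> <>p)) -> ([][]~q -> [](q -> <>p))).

No, unsatisfiable

1. ~([]([]~q -> (q -> <>p)) -> ([][]~q -> [](q -> <>p))), u
2. []([]~q -> (q -> <>p)), u
3. ~([][]~q -> [](q -> <>p)), u
4. [][]~q, u
5. ~[](q -> <>p), u
6. ~(q -> <>p), v
7. q, v
8. ~<>p, v
9. []~q -> (q -> <>p), v
10. []~q, v
11. q -> <>p, v
12. <>p, v
13. p, w
14. ~p, w
Accessibility: uRv, vRw
Branch closes: p and ~p both at w.
Every branch closes; the branch above is one of them.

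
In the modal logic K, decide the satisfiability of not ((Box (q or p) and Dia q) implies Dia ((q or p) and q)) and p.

1. not ((Box (q or p) and Dia q) implies Dia ((q or p) and q)) and p, 0
2. not ((Box (q or p) and Dia q) implies Dia ((q or p) and q)), 0
3. p, 0
4. Box (q or p) and Dia q, 0
5. not Dia ((q or p) and q), 0
6. Box (q or p), 0
7. Dia q, 0
8. q, 1
9. not ((q or p) and q), 1
10. q or p, 1
11. not (q or p), 1
12. not q, 1
13. not p, 1
Accessibility: 0R1
Branch closes: q and not q both at 1.
Every branch closes; the branch above is one of them.

Unsatisfiable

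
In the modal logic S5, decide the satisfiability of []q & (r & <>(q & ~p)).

1. []q & (r & <>(q & ~p)), w0
2. []q, w0
3. r & <>(q & ~p), w0
4. r, w0
5. <>(q & ~p), w0
6. q, w0
7. q & ~p, w1
8. q, w1
9. ~p, w1
Accessibility: w0Rw0, w0Rw1, w1Rw0, w1Rw1

Satisfiable (open branch found)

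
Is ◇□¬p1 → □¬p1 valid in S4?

Not valid

Tableau for the negation ¬(◇□¬p1 → □¬p1):
1. ¬(◇□¬p1 → □¬p1), u
2. ◇□¬p1, u
3. ¬□¬p1, u
4. □¬p1, v
5. ¬p1, v
6. p1, w
Accessibility: uRu, uRv, uRw, vRv, wRw
The negation has an open branch (countermodel exists).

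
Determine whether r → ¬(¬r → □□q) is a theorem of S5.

No, not valid

Tableau for the negation ¬(r → ¬(¬r → □□q)):
1. ¬(r → ¬(¬r → □□q)), w0
2. r, w0
3. ¬r → □□q, w0
4. □□q, w0
5. □q, w0
6. q, w0
Accessibility: w0Rw0
The negation has an open branch (countermodel exists).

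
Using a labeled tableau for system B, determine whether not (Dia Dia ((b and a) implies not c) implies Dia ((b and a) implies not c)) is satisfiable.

1. not (Dia Dia ((b and a) implies not c) implies Dia ((b and a) implies not c)), w0
2. Dia Dia ((b and a) implies not c), w0
3. not Dia ((b and a) implies not c), w0
4. not ((b and a) implies not c), w0
5. b and a, w0
6. c, w0
7. b, w0
8. a, w0
9. Dia ((b and a) implies not c), w1
10. not ((b and a) implies not c), w1
11. b and a, w1
12. c, w1
13. b, w1
14. a, w1
15. (b and a) implies not c, w2
16. not c, w2
Accessibility: w0Rw0, w0Rw1, w1Rw0, w1Rw1, w1Rw2, w2Rw1, w2Rw2

Yes, satisfiable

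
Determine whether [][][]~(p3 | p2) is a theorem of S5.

Not valid

Tableau for the negation ~[][][]~(p3 | p2):
1. ~[][][]~(p3 | p2), u
2. ~[][]~(p3 | p2), v
3. ~[]~(p3 | p2), w
4. p3 | p2, x
5. p2, x
Accessibility: uRu, uRv, uRw, uRx, vRu, vRv, vRw, vRx, wRu, wRv, wRw, wRx, xRu, xRv, xRw, xRx
The negation has an open branch (countermodel exists).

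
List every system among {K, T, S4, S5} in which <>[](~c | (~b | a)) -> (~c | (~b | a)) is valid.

S5

S5-tableau for the negation ~(<>[](~c | (~b | a)) -> (~c | (~b | a))):
1. ~(<>[](~c | (~b | a)) -> (~c | (~b | a))), 0
2. <>[](~c | (~b | a)), 0   [~->-rule on 1]
3. ~(~c | (~b | a)), 0   [~->-rule on 1]
4. c, 0   [~|-rule on 3]
5. ~(~b | a), 0   [~|-rule on 3]
6. b, 0   [~|-rule on 5]
7. ~a, 0   [~|-rule on 5]
8. [](~c | (~b | a)), 1   [<>-rule on 2: fresh world 1, 0R1]
9. ~c | (~b | a), 0   [[]-rule on 8 via 1R0]
10. ~c | (~b | a), 1   [[]-rule on 8 via 1R1]
11. ~b | a, 0   [|-rule on 9 (branches; this branch)]
12. ~b | a, 1   [|-rule on 10 (branches; this branch)]
13. a, 0   [|-rule on 11 (branches; this branch)]
Accessibility: 0R0, 0R1, 1R0, 1R1
Branch closes: a and ~a both at 0.
Every branch closes (one shown): valid in S5.
S4-tableau for the negation ~(<>[](~c | (~b | a)) -> (~c | (~b | a))):
1. ~(<>[](~c | (~b | a)) -> (~c | (~b | a))), 0
2. <>[](~c | (~b | a)), 0   [~->-rule on 1]
3. ~(~c | (~b | a)), 0   [~->-rule on 1]
4. c, 0   [~|-rule on 3]
5. ~(~b | a), 0   [~|-rule on 3]
6. b, 0   [~|-rule on 5]
7. ~a, 0   [~|-rule on 5]
8. [](~c | (~b | a)), 1   [<>-rule on 2: fresh world 1, 0R1]
9. ~c | (~b | a), 1   [[]-rule on 8 via 1R1]
10. ~b | a, 1   [|-rule on 9 (branches; this branch)]
11. a, 1   [|-rule on 10 (branches; this branch)]
Accessibility: 0R0, 0R1, 1R1
Complete open branch: countermodel on an S4-frame, so not valid in S4, nor in K, T (the same frame is also a K-frame and a T-frame).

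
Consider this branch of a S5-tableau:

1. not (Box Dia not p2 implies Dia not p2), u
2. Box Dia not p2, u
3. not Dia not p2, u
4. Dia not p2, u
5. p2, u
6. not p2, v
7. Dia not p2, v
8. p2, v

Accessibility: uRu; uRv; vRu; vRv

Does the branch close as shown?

Closed

Both p2 and not p2 appear at v.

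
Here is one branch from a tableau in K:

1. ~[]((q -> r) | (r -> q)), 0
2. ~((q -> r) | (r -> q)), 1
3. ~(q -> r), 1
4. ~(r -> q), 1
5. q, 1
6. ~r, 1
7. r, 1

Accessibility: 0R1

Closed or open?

Both r and ~r appear at 1.

Yes, closed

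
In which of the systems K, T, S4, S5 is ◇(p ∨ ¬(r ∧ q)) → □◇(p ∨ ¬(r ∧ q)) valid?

S4-tableau for the negation ¬(◇(p ∨ ¬(r ∧ q)) → □◇(p ∨ ¬(r ∧ q))):
1. ¬(◇(p ∨ ¬(r ∧ q)) → □◇(p ∨ ¬(r ∧ q))), u
2. ◇(p ∨ ¬(r ∧ q)), u   [¬→-rule on 1]
3. ¬□◇(p ∨ ¬(r ∧ q)), u   [¬→-rule on 1]
4. p ∨ ¬(r ∧ q), v   [◇-rule on 2: fresh world v, uRv]
5. ¬(r ∧ q), v   [∨-rule on 4 (branches; this branch)]
6. ¬q, v   [¬∧-rule on 5 (branches; this branch)]
7. ¬◇(p ∨ ¬(r ∧ q)), w   [¬□-rule on 3: fresh world w, uRw]
8. ¬(p ∨ ¬(r ∧ q)), w   [¬◇-rule on 7 via wRw]
9. ¬p, w   [¬∨-rule on 8]
10. r ∧ q, w   [¬∨-rule on 8]
11. r, w   [∧-rule on 10]
12. q, w   [∧-rule on 10]
Accessibility: uRu, uRv, uRw, vRv, wRw
Complete open branch: countermodel on an S4-frame, so not valid in S4, nor in K, T (the same frame is also a K-frame and a T-frame).
S5-tableau for the negation ¬(◇(p ∨ ¬(r ∧ q)) → □◇(p ∨ ¬(r ∧ q))):
1. ¬(◇(p ∨ ¬(r ∧ q)) → □◇(p ∨ ¬(r ∧ q))), u
2. ◇(p ∨ ¬(r ∧ q)), u   [¬→-rule on 1]
3. ¬□◇(p ∨ ¬(r ∧ q)), u   [¬→-rule on 1]
4. p ∨ ¬(r ∧ q), v   [◇-rule on 2: fresh world v, uRv]
5. ¬(r ∧ q), v   [∨-rule on 4 (branches; this branch)]
6. ¬q, v   [¬∧-rule on 5 (branches; this branch)]
7. ¬◇(p ∨ ¬(r ∧ q)), w   [¬□-rule on 3: fresh world w, uRw]
8. ¬(p ∨ ¬(r ∧ q)), u   [¬◇-rule on 7 via wRu]
9. ¬p, u   [¬∨-rule on 8]
10. r ∧ q, u   [¬∨-rule on 8]
11. r, u   [∧-rule on 10]
12. q, u   [∧-rule on 10]
13. ¬(p ∨ ¬(r ∧ q)), v   [¬◇-rule on 7 via wRv]
14. ¬p, v   [¬∨-rule on 13]
15. r ∧ q, v   [¬∨-rule on 13]
16. r, v   [∧-rule on 15]
17. q, v   [∧-rule on 15]
Accessibility: uRu, uRv, uRw, vRu, vRv, vRw, wRu, wRv, wRw
Branch closes: q and ¬q both at v.
Every branch closes (one shown): valid in S5.

S5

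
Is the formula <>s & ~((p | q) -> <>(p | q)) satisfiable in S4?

Unsatisfiable (every branch closes)

1. <>s & ~((p | q) -> <>(p | q)), 0
2. <>s, 0   [&-rule on 1]
3. ~((p | q) -> <>(p | q)), 0   [&-rule on 1]
4. p | q, 0   [~->-rule on 3]
5. ~<>(p | q), 0   [~->-rule on 3]
6. ~(p | q), 0   [~<>-rule on 5 via 0R0]
7. ~p, 0   [~|-rule on 6]
8. ~q, 0   [~|-rule on 6]
9. q, 0   [|-rule on 4 (branches; this branch)]
Accessibility: 0R0
Branch closes: q and ~q both at 0.
All branches of the tableau close; one closing branch shown above.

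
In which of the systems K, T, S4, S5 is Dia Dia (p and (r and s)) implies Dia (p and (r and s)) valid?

S4, S5

S4-tableau for the negation not (Dia Dia (p and (r and s)) implies Dia (p and (r and s))):
1. not (Dia Dia (p and (r and s)) implies Dia (p and (r and s))), w0
2. Dia Dia (p and (r and s)), w0
3. not Dia (p and (r and s)), w0
4. not (p and (r and s)), w0
5. not (r and s), w0
6. not s, w0
7. Dia (p and (r and s)), w1
8. not (p and (r and s)), w1
9. not (r and s), w1
10. not s, w1
11. p and (r and s), w2
12. p, w2
13. r and s, w2
14. r, w2
15. s, w2
16. not (p and (r and s)), w2
17. not (r and s), w2
18. not s, w2
Accessibility: w0Rw0, w0Rw1, w0Rw2, w1Rw1, w1Rw2, w2Rw2
Branch closes: s and not s both at w2.
Every branch closes (one shown): valid in S4, hence also in S5 (every theorem of S4 is a theorem of S5).
T-tableau for the negation not (Dia Dia (p and (r and s)) implies Dia (p and (r and s))):
1. not (Dia Dia (p and (r and s)) implies Dia (p and (r and s))), w0
2. Dia Dia (p and (r and s)), w0
3. not Dia (p and (r and s)), w0
4. not (p and (r and s)), w0
5. not (r and s), w0
6. not s, w0
7. Dia (p and (r and s)), w1
8. not (p and (r and s)), w1
9. not (r and s), w1
10. not s, w1
11. p and (r and s), w2
12. p, w2
13. r and s, w2
14. r, w2
15. s, w2
Accessibility: w0Rw0, w0Rw1, w1Rw1, w1Rw2, w2Rw2
Complete open branch: countermodel on a T-frame, so not valid in T, nor in K (the same frame is also a K-frame).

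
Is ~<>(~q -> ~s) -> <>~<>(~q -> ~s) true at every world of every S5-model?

Valid

Tableau for the negation ~(~<>(~q -> ~s) -> <>~<>(~q -> ~s)):
1. ~(~<>(~q -> ~s) -> <>~<>(~q -> ~s)), u
2. ~<>(~q -> ~s), u
3. ~<>~<>(~q -> ~s), u
4. ~(~q -> ~s), u
5. ~q, u
6. s, u
7. <>(~q -> ~s), u
8. ~q -> ~s, v
9. ~(~q -> ~s), v
10. ~q, v
11. s, v
12. <>(~q -> ~s), v
13. ~s, v
Accessibility: uRu, uRv, vRu, vRv
Branch closes: s and ~s both at v.
Every branch of the negation's tableau closes; the branch above is one of them.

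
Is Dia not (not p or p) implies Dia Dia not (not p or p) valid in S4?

Valid in S4

Tableau for the negation not (Dia not (not p or p) implies Dia Dia not (not p or p)):
1. not (Dia not (not p or p) implies Dia Dia not (not p or p)), w0
2. Dia not (not p or p), w0   [neg-implies-rule on 1]
3. not Dia Dia not (not p or p), w0   [neg-implies-rule on 1]
4. not Dia not (not p or p), w0   [neg-Dia-rule on 3 via w0Rw0]
5. not p or p, w0   [neg-Dia-rule on 4 via w0Rw0]
6. p, w0   [or-rule on 5 (branches; this branch)]
7. not (not p or p), w1   [Dia-rule on 2: fresh world w1, w0Rw1]
8. p, w1   [neg-or-rule on 7]
9. not p, w1   [neg-or-rule on 7]
Accessibility: w0Rw0, w0Rw1, w1Rw1
Branch closes: p and not p both at w1.
Every branch of the negation's tableau closes; the branch above is one of them.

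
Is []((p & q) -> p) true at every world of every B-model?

Valid

Tableau for the negation ~[]((p & q) -> p):
1. ~[]((p & q) -> p), u
2. ~((p & q) -> p), v
3. p & q, v
4. ~p, v
5. p, v
6. q, v
Accessibility: uRu, uRv, vRu, vRv
Branch closes: p and ~p both at v.
Every branch of the negation's tableau closes; the branch above is one of them.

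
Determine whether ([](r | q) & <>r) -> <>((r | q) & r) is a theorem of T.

Tableau for the negation ~(([](r | q) & <>r) -> <>((r | q) & r)):
1. ~(([](r | q) & <>r) -> <>((r | q) & r)), 0
2. [](r | q) & <>r, 0
3. ~<>((r | q) & r), 0
4. [](r | q), 0
5. <>r, 0
6. ~((r | q) & r), 0
7. r | q, 0
8. ~r, 0
9. q, 0
10. r, 1
11. ~((r | q) & r), 1
12. r | q, 1
13. ~(r | q), 1
14. ~r, 1
15. ~q, 1
Accessibility: 0R0, 0R1, 1R1
Branch closes: r and ~r both at 1.
Every branch of the negation's tableau closes; the branch above is one of them.

Valid in T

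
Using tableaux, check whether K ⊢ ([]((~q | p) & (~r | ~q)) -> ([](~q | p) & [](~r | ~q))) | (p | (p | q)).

Tableau for the negation ~(([]((~q | p) & (~r | ~q)) -> ([](~q | p) & [](~r | ~q))) | (p | (p | q))):
1. ~(([]((~q | p) & (~r | ~q)) -> ([](~q | p) & [](~r | ~q))) | (p | (p | q))), 0
2. ~([]((~q | p) & (~r | ~q)) -> ([](~q | p) & [](~r | ~q))), 0
3. ~(p | (p | q)), 0
4. []((~q | p) & (~r | ~q)), 0
5. ~([](~q | p) & [](~r | ~q)), 0
6. ~p, 0
7. ~(p | q), 0
8. ~q, 0
9. ~[](~r | ~q), 0
10. ~(~r | ~q), 1
11. r, 1
12. q, 1
13. (~q | p) & (~r | ~q), 1
14. ~q | p, 1
15. ~r | ~q, 1
16. p, 1
17. ~q, 1
Accessibility: 0R1
Branch closes: q and ~q both at 1.
Every branch of the negation's tableau closes; the branch above is one of them.

Valid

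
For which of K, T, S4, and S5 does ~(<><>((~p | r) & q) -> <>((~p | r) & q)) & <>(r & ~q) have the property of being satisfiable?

S4-tableau for the formula:
1. ~(<><>((~p | r) & q) -> <>((~p | r) & q)) & <>(r & ~q), u
2. ~(<><>((~p | r) & q) -> <>((~p | r) & q)), u
3. <>(r & ~q), u
4. <><>((~p | r) & q), u
5. ~<>((~p | r) & q), u
6. ~((~p | r) & q), u
7. ~(~p | r), u
8. p, u
9. ~r, u
10. r & ~q, v
11. r, v
12. ~q, v
13. ~((~p | r) & q), v
14. <>((~p | r) & q), w
15. ~((~p | r) & q), w
16. ~(~p | r), w
17. p, w
18. ~r, w
19. (~p | r) & q, x
20. ~p | r, x
21. q, x
22. ~((~p | r) & q), x
23. r, x
24. ~(~p | r), x
25. p, x
26. ~r, x
Accessibility: uRu, uRv, uRw, uRx, vRv, wRw, wRx, xRx
Branch closes: r and ~r both at x.
Every branch closes (one shown): unsatisfiable in S4, hence also in S5 (every S5-frame is an S4-frame).
T-tableau for the formula:
1. ~(<><>((~p | r) & q) -> <>((~p | r) & q)) & <>(r & ~q), u
2. ~(<><>((~p | r) & q) -> <>((~p | r) & q)), u
3. <>(r & ~q), u
4. <><>((~p | r) & q), u
5. ~<>((~p | r) & q), u
6. ~((~p | r) & q), u
7. ~q, u
8. r & ~q, v
9. r, v
10. ~q, v
11. ~((~p | r) & q), v
12. <>((~p | r) & q), w
13. ~((~p | r) & q), w
14. ~q, w
15. (~p | r) & q, x
16. ~p | r, x
17. q, x
18. r, x
Accessibility: uRu, uRv, uRw, vRv, wRw, wRx, xRx
Complete open branch: satisfiable in T, hence also in K (this T-model is also a K-model).

K, T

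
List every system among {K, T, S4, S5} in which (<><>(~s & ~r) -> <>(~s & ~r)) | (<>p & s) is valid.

S4, S5

S4-tableau for the negation ~((<><>(~s & ~r) -> <>(~s & ~r)) | (<>p & s)):
1. ~((<><>(~s & ~r) -> <>(~s & ~r)) | (<>p & s)), 0
2. ~(<><>(~s & ~r) -> <>(~s & ~r)), 0
3. ~(<>p & s), 0
4. <><>(~s & ~r), 0
5. ~<>(~s & ~r), 0
6. ~(~s & ~r), 0
7. ~<>p, 0
8. ~p, 0
9. r, 0
10. <>(~s & ~r), 1
11. ~(~s & ~r), 1
12. ~p, 1
13. r, 1
14. ~s & ~r, 2
15. ~s, 2
16. ~r, 2
17. ~(~s & ~r), 2
18. ~p, 2
19. r, 2
Accessibility: 0R0, 0R1, 0R2, 1R1, 1R2, 2R2
Branch closes: r and ~r both at 2.
Every branch closes (one shown): valid in S4, hence also in S5 (every theorem of S4 is a theorem of S5).
T-tableau for the negation ~((<><>(~s & ~r) -> <>(~s & ~r)) | (<>p & s)):
1. ~((<><>(~s & ~r) -> <>(~s & ~r)) | (<>p & s)), 0
2. ~(<><>(~s & ~r) -> <>(~s & ~r)), 0
3. ~(<>p & s), 0
4. <><>(~s & ~r), 0
5. ~<>(~s & ~r), 0
6. ~(~s & ~r), 0
7. ~s, 0
8. r, 0
9. <>(~s & ~r), 1
10. ~(~s & ~r), 1
11. r, 1
12. ~s & ~r, 2
13. ~s, 2
14. ~r, 2
Accessibility: 0R0, 0R1, 1R1, 1R2, 2R2
Complete open branch: countermodel on a T-frame, so not valid in T, nor in K (the same frame is also a K-frame).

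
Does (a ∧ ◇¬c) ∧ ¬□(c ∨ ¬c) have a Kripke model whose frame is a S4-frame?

1. (a ∧ ◇¬c) ∧ ¬□(c ∨ ¬c), u
2. a ∧ ◇¬c, u
3. ¬□(c ∨ ¬c), u
4. a, u
5. ◇¬c, u
6. ¬(c ∨ ¬c), v
7. ¬c, v
8. c, v
Accessibility: uRu, uRv, vRv
Branch closes: c and ¬c both at v.
(One branch shown.) All branches close.

No, unsatisfiable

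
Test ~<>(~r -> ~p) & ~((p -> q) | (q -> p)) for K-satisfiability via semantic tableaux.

Unsatisfiable (every branch closes)

1. ~<>(~r -> ~p) & ~((p -> q) | (q -> p)), u
2. ~<>(~r -> ~p), u
3. ~((p -> q) | (q -> p)), u
4. ~(p -> q), u
5. ~(q -> p), u
6. p, u
7. ~q, u
8. q, u
9. ~p, u
Branch closes: q and ~q both at u.
All branches of the tableau close; one closing branch shown above.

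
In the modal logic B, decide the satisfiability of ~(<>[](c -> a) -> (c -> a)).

Unsatisfiable (every branch closes)

1. ~(<>[](c -> a) -> (c -> a)), u
2. <>[](c -> a), u
3. ~(c -> a), u
4. c, u
5. ~a, u
6. [](c -> a), v
7. c -> a, u
8. c -> a, v
9. a, u
Accessibility: uRu, uRv, vRu, vRv
Branch closes: a and ~a both at u.
(One branch shown.) All branches close.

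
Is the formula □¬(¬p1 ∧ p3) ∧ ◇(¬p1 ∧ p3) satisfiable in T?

1. □¬(¬p1 ∧ p3) ∧ ◇(¬p1 ∧ p3), u
2. □¬(¬p1 ∧ p3), u   [∧-rule on 1]
3. ◇(¬p1 ∧ p3), u   [∧-rule on 1]
4. ¬(¬p1 ∧ p3), u   [□-rule on 2 via uRu]
5. ¬p3, u   [¬∧-rule on 4 (branches; this branch)]
6. ¬p1 ∧ p3, v   [◇-rule on 3: fresh world v, uRv]
7. ¬p1, v   [∧-rule on 6]
8. p3, v   [∧-rule on 6]
9. ¬(¬p1 ∧ p3), v   [□-rule on 2 via uRv]
10. ¬p3, v   [¬∧-rule on 9 (branches; this branch)]
Accessibility: uRu, uRv, vRv
Branch closes: p3 and ¬p3 both at v.
(One branch shown.) All branches close.

Unsatisfiable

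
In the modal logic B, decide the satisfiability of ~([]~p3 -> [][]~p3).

1. ~([]~p3 -> [][]~p3), w0
2. []~p3, w0
3. ~[][]~p3, w0
4. ~p3, w0
5. ~[]~p3, w1
6. ~p3, w1
7. p3, w2
Accessibility: w0Rw0, w0Rw1, w1Rw0, w1Rw1, w1Rw2, w2Rw1, w2Rw2

Yes, satisfiable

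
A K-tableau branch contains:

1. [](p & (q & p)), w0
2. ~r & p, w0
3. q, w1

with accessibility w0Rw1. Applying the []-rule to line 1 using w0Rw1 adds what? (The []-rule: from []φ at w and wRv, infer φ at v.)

p & (q & p), w1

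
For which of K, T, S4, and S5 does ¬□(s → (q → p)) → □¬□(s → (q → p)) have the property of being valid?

S5

S5-tableau for the negation ¬(¬□(s → (q → p)) → □¬□(s → (q → p))):
1. ¬(¬□(s → (q → p)) → □¬□(s → (q → p))), 0
2. ¬□(s → (q → p)), 0   [¬→-rule on 1]
3. ¬□¬□(s → (q → p)), 0   [¬→-rule on 1]
4. ¬(s → (q → p)), 1   [¬□-rule on 2: fresh world 1, 0R1]
5. s, 1   [¬→-rule on 4]
6. ¬(q → p), 1   [¬→-rule on 4]
7. q, 1   [¬→-rule on 6]
8. ¬p, 1   [¬→-rule on 6]
9. □(s → (q → p)), 2   [¬□-rule on 3: fresh world 2, 0R2]
10. s → (q → p), 0   [□-rule on 9 via 2R0]
11. s → (q → p), 1   [□-rule on 9 via 2R1]
12. s → (q → p), 2   [□-rule on 9 via 2R2]
13. q → p, 0   [→-rule on 10 (branches; this branch)]
14. q → p, 1   [→-rule on 11 (branches; this branch)]
15. q → p, 2   [→-rule on 12 (branches; this branch)]
16. p, 0   [→-rule on 13 (branches; this branch)]
17. p, 1   [→-rule on 14 (branches; this branch)]
Accessibility: 0R0, 0R1, 0R2, 1R0, 1R1, 1R2, 2R0, 2R1, 2R2
Branch closes: p and ¬p both at 1.
Every branch closes (one shown): valid in S5.
S4-tableau for the negation ¬(¬□(s → (q → p)) → □¬□(s → (q → p))):
1. ¬(¬□(s → (q → p)) → □¬□(s → (q → p))), 0
2. ¬□(s → (q → p)), 0   [¬→-rule on 1]
3. ¬□¬□(s → (q → p)), 0   [¬→-rule on 1]
4. ¬(s → (q → p)), 1   [¬□-rule on 2: fresh world 1, 0R1]
5. s, 1   [¬→-rule on 4]
6. ¬(q → p), 1   [¬→-rule on 4]
7. q, 1   [¬→-rule on 6]
8. ¬p, 1   [¬→-rule on 6]
9. □(s → (q → p)), 2   [¬□-rule on 3: fresh world 2, 0R2]
10. s → (q → p), 2   [□-rule on 9 via 2R2]
11. q → p, 2   [→-rule on 10 (branches; this branch)]
12. p, 2   [→-rule on 11 (branches; this branch)]
Accessibility: 0R0, 0R1, 0R2, 1R1, 2R2
Complete open branch: countermodel on an S4-frame, so not valid in S4, nor in K, T (the same frame is also a K-frame and a T-frame).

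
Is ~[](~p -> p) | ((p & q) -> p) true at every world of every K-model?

Valid

Tableau for the negation ~(~[](~p -> p) | ((p & q) -> p)):
1. ~(~[](~p -> p) | ((p & q) -> p)), w0
2. [](~p -> p), w0
3. ~((p & q) -> p), w0
4. p & q, w0
5. ~p, w0
6. p, w0
7. q, w0
Branch closes: p and ~p both at w0.
All branches of the negation close; one closing branch shown above.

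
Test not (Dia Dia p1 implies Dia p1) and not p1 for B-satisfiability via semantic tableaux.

Yes, satisfiable

1. not (Dia Dia p1 implies Dia p1) and not p1, 0
2. not (Dia Dia p1 implies Dia p1), 0   [and-rule on 1]
3. not p1, 0   [and-rule on 1]
4. Dia Dia p1, 0   [neg-implies-rule on 2]
5. not Dia p1, 0   [neg-implies-rule on 2]
6. Dia p1, 1   [Dia-rule on 4: fresh world 1, 0R1]
7. not p1, 1   [neg-Dia-rule on 5 via 0R1]
8. p1, 2   [Dia-rule on 6: fresh world 2, 1R2]
Accessibility: 0R0, 0R1, 1R0, 1R1, 1R2, 2R1, 2R2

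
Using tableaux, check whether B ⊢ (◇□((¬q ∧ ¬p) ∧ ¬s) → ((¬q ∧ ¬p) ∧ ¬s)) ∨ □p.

Tableau for the negation ¬((◇□((¬q ∧ ¬p) ∧ ¬s) → ((¬q ∧ ¬p) ∧ ¬s)) ∨ □p):
1. ¬((◇□((¬q ∧ ¬p) ∧ ¬s) → ((¬q ∧ ¬p) ∧ ¬s)) ∨ □p), w0
2. ¬(◇□((¬q ∧ ¬p) ∧ ¬s) → ((¬q ∧ ¬p) ∧ ¬s)), w0
3. ¬□p, w0
4. ◇□((¬q ∧ ¬p) ∧ ¬s), w0
5. ¬((¬q ∧ ¬p) ∧ ¬s), w0
6. ¬(¬q ∧ ¬p), w0
7. p, w0
8. ¬p, w1
9. □((¬q ∧ ¬p) ∧ ¬s), w2
10. (¬q ∧ ¬p) ∧ ¬s, w0
11. ¬q ∧ ¬p, w0
12. ¬s, w0
13. ¬q, w0
14. ¬p, w0
Accessibility: w0Rw0, w0Rw1, w0Rw2, w1Rw0, w1Rw1, w2Rw0, w2Rw2
Branch closes: p and ¬p both at w0.
All branches of the negation close; one closing branch shown above.

Valid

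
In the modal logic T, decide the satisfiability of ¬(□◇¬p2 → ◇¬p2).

1. ¬(□◇¬p2 → ◇¬p2), w0
2. □◇¬p2, w0   [¬→-rule on 1]
3. ¬◇¬p2, w0   [¬→-rule on 1]
4. ◇¬p2, w0   [□-rule on 2 via w0Rw0]
5. p2, w0   [¬◇-rule on 3 via w0Rw0]
6. ¬p2, w1   [◇-rule on 4: fresh world w1, w0Rw1]
7. ◇¬p2, w1   [□-rule on 2 via w0Rw1]
8. p2, w1   [¬◇-rule on 3 via w0Rw1]
Accessibility: w0Rw0, w0Rw1, w1Rw1
Branch closes: p2 and ¬p2 both at w1.
Every branch closes; the branch above is one of them.

Unsatisfiable (every branch closes)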